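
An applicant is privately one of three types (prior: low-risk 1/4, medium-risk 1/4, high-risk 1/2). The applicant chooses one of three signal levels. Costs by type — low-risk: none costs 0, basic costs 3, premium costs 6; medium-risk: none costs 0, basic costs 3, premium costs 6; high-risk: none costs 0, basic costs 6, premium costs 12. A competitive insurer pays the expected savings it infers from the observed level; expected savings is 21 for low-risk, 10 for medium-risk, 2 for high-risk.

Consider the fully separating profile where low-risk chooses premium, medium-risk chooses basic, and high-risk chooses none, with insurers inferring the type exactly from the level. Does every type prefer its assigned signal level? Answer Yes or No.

Separating rebates: premium → 21, basic → 10, none → 2.
low-risk (assigned premium): none: 2 − 0 = 2; basic: 10 − 3 = 7; premium: 21 − 6 = 15. low-risk stays.
medium-risk (assigned basic): none: 2 − 0 = 2; basic: 10 − 3 = 7; premium: 21 − 6 = 15. medium-risk prefers premium.
high-risk (assigned none): none: 2 − 0 = 2; basic: 10 − 6 = 4; premium: 21 − 12 = 9. high-risk prefers premium.
At least one type deviates; the separating profile fails.

No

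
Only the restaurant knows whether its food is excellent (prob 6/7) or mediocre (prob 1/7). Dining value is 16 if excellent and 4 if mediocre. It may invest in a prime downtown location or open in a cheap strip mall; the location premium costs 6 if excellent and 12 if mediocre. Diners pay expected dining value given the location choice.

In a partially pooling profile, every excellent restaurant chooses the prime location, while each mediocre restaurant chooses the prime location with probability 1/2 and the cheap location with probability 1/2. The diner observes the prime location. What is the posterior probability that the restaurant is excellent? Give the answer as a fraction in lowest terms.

12/13

P(the prime location) = (6/7)·1 + (1/7)·(1/2) = 13/14.
By Bayes' rule, P(excellent | the prime location) = (6/7) / (13/14) = 12/13.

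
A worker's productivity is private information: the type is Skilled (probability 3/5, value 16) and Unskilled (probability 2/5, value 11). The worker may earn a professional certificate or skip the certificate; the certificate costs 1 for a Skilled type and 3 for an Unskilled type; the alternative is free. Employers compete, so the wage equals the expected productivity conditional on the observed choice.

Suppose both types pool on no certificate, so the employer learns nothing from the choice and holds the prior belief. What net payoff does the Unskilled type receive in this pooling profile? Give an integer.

14

Pooled wage = 3/5·16 + 2/5·11 = 14.
Unskilled pays no cost for no certificate, so net payoff = 14.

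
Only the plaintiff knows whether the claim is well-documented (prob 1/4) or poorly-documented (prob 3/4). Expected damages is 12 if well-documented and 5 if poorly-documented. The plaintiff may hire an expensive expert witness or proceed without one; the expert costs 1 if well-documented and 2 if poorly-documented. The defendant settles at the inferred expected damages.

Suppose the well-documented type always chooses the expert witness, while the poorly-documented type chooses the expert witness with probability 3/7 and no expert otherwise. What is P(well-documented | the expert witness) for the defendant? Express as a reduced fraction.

P(the expert witness) = (1/4)·1 + (3/4)·(3/7) = 4/7.
By Bayes' rule, P(well-documented | the expert witness) = (1/4) / (4/7) = 7/16.

7/16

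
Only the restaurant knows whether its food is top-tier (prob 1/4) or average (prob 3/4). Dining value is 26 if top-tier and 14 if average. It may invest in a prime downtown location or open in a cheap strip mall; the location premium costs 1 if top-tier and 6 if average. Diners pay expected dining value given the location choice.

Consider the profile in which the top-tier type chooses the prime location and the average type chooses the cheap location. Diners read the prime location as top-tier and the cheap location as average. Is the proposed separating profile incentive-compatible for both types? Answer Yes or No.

No

Under these beliefs, the prime location earns price premium 26 and the cheap location earns price premium 14.
top-tier: the prime location nets 26 − 1 = 25; the cheap location nets 14. top-tier prefers the prime location.
average: the prime location nets 26 − 6 = 20; the cheap location nets 14. average would deviate to the prime location.
average has a profitable deviation, so the profile is not an equilibrium.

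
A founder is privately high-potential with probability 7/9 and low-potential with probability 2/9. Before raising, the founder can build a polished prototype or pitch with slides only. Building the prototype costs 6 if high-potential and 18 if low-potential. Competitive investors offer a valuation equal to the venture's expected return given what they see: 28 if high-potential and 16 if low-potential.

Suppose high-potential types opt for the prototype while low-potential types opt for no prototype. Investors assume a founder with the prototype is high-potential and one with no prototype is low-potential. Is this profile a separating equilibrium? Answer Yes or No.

Under these beliefs, the prototype earns valuation 28 and no prototype earns valuation 16.
high-potential: the prototype nets 28 − 6 = 22; no prototype nets 16. high-potential prefers the prototype.
low-potential: the prototype nets 28 − 18 = 10; no prototype nets 16. low-potential prefers no prototype.
Neither type deviates, so the separating profile is an equilibrium.

Yes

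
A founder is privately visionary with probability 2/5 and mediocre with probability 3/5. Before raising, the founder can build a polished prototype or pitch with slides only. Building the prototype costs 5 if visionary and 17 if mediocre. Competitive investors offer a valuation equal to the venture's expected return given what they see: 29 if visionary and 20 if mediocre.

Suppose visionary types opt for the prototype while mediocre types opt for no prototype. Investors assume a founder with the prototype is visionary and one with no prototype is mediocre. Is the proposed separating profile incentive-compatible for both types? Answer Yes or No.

Yes

Under these beliefs, the prototype earns valuation 29 and no prototype earns valuation 20.
visionary: the prototype nets 29 − 5 = 24; no prototype nets 20. visionary prefers the prototype.
mediocre: the prototype nets 29 − 17 = 12; no prototype nets 20. mediocre prefers no prototype.
Neither type deviates, so the separating profile is an equilibrium.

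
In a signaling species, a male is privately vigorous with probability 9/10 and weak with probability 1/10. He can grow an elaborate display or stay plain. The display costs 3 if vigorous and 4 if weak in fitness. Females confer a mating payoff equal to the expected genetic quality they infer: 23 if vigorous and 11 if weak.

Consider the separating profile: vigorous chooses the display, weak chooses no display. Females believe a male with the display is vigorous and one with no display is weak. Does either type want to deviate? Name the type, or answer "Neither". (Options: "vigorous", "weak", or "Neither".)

weak

The display pays 23; no display pays 11.
vigorous: assigned the display, nets 23 − 3 = 20; deviating to no display nets 11.
weak: assigned no display, nets 11; deviating to the display nets 23 − 4 = 19.
The weak type gains 8 by deviating.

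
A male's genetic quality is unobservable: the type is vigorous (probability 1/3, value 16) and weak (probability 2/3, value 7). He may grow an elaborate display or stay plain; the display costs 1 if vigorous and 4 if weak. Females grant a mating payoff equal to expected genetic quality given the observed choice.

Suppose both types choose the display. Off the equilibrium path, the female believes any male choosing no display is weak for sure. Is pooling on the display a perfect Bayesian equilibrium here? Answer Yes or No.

On path, the female holds the prior and pays 1/3·16 + 2/3·7 = 10. Off path (no display), believing weak, it pays 7.
vigorous: the display nets 10 − 1 = 9; no display nets 7. vigorous stays.
weak: the display nets 10 − 4 = 6; no display nets 7. weak would deviate.
A type deviates, so pooling fails.

No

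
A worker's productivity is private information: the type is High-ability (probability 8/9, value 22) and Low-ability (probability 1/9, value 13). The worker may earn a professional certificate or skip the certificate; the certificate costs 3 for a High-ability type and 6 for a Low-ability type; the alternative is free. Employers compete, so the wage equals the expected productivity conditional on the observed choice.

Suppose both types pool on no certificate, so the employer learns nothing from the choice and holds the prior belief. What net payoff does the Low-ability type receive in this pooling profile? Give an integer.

21

Pooled wage = 8/9·22 + 1/9·13 = 21.
Low-ability pays no cost for no certificate, so net payoff = 21.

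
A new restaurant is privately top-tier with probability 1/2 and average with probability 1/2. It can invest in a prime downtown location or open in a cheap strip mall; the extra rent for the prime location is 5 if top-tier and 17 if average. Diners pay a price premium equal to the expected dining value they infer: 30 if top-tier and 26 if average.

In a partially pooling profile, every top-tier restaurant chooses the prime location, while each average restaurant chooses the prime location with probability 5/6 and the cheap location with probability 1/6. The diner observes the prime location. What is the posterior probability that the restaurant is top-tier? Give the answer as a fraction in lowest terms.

P(the prime location) = (1/2)·1 + (1/2)·(5/6) = 11/12.
By Bayes' rule, P(top-tier | the prime location) = (1/2) / (11/12) = 6/11.

6/11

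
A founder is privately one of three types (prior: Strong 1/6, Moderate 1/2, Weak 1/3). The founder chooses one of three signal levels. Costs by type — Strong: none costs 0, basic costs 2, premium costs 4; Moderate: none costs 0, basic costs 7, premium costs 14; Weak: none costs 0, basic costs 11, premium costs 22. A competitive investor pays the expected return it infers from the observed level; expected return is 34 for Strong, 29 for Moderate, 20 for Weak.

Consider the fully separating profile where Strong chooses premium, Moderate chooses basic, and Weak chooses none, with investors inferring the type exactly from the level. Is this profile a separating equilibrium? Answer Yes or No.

Separating valuations: premium → 34, basic → 29, none → 20.
Strong (assigned premium): none: 20 − 0 = 20; basic: 29 − 2 = 27; premium: 34 − 4 = 30. Strong stays.
Moderate (assigned basic): none: 20 − 0 = 20; basic: 29 − 7 = 22; premium: 34 − 14 = 20. Moderate stays.
Weak (assigned none): none: 20 − 0 = 20; basic: 29 − 11 = 18; premium: 34 − 22 = 12. Weak stays.
Every type prefers its assigned level; separation holds.

Yes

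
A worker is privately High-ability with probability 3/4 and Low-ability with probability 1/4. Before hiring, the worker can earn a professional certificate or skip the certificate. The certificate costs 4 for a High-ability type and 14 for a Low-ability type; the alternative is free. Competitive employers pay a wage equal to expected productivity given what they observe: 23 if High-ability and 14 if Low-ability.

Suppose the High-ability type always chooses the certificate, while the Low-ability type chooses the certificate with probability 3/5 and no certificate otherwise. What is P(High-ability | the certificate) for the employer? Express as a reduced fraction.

5/6

P(the certificate) = (3/4)·1 + (1/4)·(3/5) = 9/10.
By Bayes' rule, P(High-ability | the certificate) = (3/4) / (9/10) = 5/6.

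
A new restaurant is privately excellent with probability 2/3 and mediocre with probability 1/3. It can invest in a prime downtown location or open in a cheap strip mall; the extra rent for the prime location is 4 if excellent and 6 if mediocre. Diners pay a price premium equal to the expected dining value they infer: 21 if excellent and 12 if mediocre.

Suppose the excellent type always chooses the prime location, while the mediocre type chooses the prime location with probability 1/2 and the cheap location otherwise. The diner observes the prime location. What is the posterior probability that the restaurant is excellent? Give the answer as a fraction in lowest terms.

P(the prime location) = (2/3)·1 + (1/3)·(1/2) = 5/6.
By Bayes' rule, P(excellent | the prime location) = (2/3) / (5/6) = 4/5.

4/5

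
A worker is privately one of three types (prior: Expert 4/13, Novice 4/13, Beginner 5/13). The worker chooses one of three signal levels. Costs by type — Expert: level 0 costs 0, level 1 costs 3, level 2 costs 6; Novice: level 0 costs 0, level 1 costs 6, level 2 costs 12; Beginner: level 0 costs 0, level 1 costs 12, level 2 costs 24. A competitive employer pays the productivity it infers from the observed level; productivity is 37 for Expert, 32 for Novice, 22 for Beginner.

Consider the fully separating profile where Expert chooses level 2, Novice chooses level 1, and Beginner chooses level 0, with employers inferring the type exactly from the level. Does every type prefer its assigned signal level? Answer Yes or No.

Separating wages: level 2 → 37, level 1 → 32, level 0 → 22.
Expert (assigned level 2): level 0: 22 − 0 = 22; level 1: 32 − 3 = 29; level 2: 37 − 6 = 31. Expert stays.
Novice (assigned level 1): level 0: 22 − 0 = 22; level 1: 32 − 6 = 26; level 2: 37 − 12 = 25. Novice stays.
Beginner (assigned level 0): level 0: 22 − 0 = 22; level 1: 32 − 12 = 20; level 2: 37 − 24 = 13. Beginner stays.
Every type prefers its assigned level; separation holds.

Yes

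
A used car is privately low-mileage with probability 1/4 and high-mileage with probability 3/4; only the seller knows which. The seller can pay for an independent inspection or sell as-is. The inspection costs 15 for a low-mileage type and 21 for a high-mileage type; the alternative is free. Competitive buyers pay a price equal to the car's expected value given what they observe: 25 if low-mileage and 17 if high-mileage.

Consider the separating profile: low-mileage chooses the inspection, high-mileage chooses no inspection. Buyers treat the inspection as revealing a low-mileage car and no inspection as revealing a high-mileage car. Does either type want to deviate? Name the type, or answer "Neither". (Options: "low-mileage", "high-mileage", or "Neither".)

The inspection pays 25; no inspection pays 17.
low-mileage: assigned the inspection, nets 25 − 15 = 10; deviating to no inspection nets 17.
high-mileage: assigned no inspection, nets 17; deviating to the inspection nets 25 − 21 = 4.
The low-mileage type gains 7 by deviating.

low-mileage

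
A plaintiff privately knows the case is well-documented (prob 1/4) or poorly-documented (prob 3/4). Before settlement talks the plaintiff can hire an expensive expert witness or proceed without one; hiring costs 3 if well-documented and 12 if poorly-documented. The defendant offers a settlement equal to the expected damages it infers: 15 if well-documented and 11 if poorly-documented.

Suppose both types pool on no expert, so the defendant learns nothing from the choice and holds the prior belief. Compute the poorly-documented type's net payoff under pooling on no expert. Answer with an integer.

12

Pooled settlement = 1/4·15 + 3/4·11 = 12.
poorly-documented pays no cost for no expert, so net payoff = 12.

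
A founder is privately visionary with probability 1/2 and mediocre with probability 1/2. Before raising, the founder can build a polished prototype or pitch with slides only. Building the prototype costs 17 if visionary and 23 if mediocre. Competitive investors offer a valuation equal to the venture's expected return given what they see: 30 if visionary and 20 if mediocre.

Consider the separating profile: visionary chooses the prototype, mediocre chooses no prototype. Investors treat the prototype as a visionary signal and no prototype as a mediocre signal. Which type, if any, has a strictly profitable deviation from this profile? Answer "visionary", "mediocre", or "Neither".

visionary

The prototype pays 30; no prototype pays 20.
visionary: assigned the prototype, nets 30 − 17 = 13; deviating to no prototype nets 20.
mediocre: assigned no prototype, nets 20; deviating to the prototype nets 30 − 23 = 7.
The visionary type gains 7 by deviating.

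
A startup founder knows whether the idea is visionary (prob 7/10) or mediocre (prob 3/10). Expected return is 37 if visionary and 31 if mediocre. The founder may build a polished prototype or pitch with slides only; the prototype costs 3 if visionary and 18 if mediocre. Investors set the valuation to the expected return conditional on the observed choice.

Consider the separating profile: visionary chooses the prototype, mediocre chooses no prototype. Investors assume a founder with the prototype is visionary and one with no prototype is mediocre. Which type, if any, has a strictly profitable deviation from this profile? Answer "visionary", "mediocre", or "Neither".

The prototype pays 37; no prototype pays 31.
visionary: assigned the prototype, nets 37 − 3 = 34; deviating to no prototype nets 31.
mediocre: assigned no prototype, nets 31; deviating to the prototype nets 37 − 18 = 19.
Both types strictly prefer their assigned action; no profitable deviation.

Neither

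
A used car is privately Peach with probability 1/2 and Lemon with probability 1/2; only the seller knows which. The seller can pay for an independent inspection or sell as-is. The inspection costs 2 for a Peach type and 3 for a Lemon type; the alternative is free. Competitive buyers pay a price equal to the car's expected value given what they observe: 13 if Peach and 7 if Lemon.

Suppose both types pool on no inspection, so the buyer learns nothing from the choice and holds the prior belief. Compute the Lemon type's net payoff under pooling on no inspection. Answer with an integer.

10

Pooled price = 1/2·13 + 1/2·7 = 10.
Lemon pays no cost for no inspection, so net payoff = 10.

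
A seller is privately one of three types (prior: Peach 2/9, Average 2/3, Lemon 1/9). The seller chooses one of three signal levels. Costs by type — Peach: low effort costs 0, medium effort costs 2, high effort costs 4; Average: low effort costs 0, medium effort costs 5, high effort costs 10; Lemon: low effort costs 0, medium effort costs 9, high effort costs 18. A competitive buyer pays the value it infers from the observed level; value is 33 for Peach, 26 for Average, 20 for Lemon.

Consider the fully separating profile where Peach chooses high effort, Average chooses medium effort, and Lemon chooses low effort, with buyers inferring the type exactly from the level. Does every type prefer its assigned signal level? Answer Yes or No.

No

Separating prices: high effort → 33, medium effort → 26, low effort → 20.
Peach (assigned high effort): low effort: 20 − 0 = 20; medium effort: 26 − 2 = 24; high effort: 33 − 4 = 29. Peach stays.
Average (assigned medium effort): low effort: 20 − 0 = 20; medium effort: 26 − 5 = 21; high effort: 33 − 10 = 23. Average prefers high effort.
Lemon (assigned low effort): low effort: 20 − 0 = 20; medium effort: 26 − 9 = 17; high effort: 33 − 18 = 15. Lemon stays.
At least one type deviates; the separating profile fails.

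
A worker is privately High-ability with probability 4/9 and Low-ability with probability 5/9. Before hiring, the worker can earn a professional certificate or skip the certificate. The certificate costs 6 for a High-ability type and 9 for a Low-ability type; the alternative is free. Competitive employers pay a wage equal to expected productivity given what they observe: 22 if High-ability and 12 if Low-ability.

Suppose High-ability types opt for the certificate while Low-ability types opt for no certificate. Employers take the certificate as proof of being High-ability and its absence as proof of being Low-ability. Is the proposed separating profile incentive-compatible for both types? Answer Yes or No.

Under these beliefs, the certificate earns wage 22 and no certificate earns wage 12.
High-ability: the certificate nets 22 − 6 = 16; no certificate nets 12. High-ability prefers the certificate.
Low-ability: the certificate nets 22 − 9 = 13; no certificate nets 12. Low-ability would deviate to the certificate.
Low-ability has a profitable deviation, so the profile is not an equilibrium.

No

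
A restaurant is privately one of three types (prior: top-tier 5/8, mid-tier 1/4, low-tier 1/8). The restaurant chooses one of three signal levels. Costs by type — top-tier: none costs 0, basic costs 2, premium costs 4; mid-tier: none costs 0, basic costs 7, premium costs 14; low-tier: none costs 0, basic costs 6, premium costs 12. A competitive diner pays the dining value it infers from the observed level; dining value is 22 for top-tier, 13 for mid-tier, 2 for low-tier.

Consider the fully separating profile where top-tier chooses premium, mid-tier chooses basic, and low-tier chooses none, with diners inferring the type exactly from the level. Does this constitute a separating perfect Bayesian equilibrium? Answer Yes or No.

Separating price premiums: premium → 22, basic → 13, none → 2.
top-tier (assigned premium): none: 2 − 0 = 2; basic: 13 − 2 = 11; premium: 22 − 4 = 18. top-tier stays.
mid-tier (assigned basic): none: 2 − 0 = 2; basic: 13 − 7 = 6; premium: 22 − 14 = 8. mid-tier prefers premium.
low-tier (assigned none): none: 2 − 0 = 2; basic: 13 − 6 = 7; premium: 22 − 12 = 10. low-tier prefers premium.
At least one type deviates; the separating profile fails.

No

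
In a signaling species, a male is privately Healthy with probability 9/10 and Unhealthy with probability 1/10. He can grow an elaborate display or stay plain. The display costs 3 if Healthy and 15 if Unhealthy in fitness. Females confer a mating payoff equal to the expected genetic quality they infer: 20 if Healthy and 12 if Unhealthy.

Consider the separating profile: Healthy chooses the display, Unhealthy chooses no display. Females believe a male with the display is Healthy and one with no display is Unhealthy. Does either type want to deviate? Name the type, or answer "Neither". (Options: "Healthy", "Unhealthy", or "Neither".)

The display pays 20; no display pays 12.
Healthy: assigned the display, nets 20 − 3 = 17; deviating to no display nets 12.
Unhealthy: assigned no display, nets 12; deviating to the display nets 20 − 15 = 5.
Both types strictly prefer their assigned action; no profitable deviation.

Neither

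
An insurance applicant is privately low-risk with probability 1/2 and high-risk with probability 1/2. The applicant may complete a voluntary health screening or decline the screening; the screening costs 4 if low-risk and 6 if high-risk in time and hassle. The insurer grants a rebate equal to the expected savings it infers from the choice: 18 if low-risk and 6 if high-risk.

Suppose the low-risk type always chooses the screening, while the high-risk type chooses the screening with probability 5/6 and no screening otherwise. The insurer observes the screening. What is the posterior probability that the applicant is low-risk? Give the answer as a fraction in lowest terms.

6/11

P(the screening) = (1/2)·1 + (1/2)·(5/6) = 11/12.
By Bayes' rule, P(low-risk | the screening) = (1/2) / (11/12) = 6/11.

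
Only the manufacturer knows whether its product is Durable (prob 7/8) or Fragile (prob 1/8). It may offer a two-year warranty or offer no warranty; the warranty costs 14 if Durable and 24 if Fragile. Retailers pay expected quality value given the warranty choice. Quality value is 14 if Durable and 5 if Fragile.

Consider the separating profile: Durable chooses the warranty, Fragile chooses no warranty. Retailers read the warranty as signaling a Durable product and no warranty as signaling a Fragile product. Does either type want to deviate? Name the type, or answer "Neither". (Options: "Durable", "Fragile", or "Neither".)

The warranty pays 14; no warranty pays 5.
Durable: assigned the warranty, nets 14 − 14 = 0; deviating to no warranty nets 5.
Fragile: assigned no warranty, nets 5; deviating to the warranty nets 14 − 24 = -10.
The Durable type gains 5 by deviating.

Durable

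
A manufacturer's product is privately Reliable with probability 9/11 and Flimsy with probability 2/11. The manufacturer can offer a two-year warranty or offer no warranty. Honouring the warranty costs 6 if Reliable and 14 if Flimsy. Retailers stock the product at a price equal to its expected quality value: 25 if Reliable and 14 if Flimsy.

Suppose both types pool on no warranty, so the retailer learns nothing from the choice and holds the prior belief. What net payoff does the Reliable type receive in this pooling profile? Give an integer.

23

Pooled price = 9/11·25 + 2/11·14 = 23.
Reliable pays no cost for no warranty, so net payoff = 23.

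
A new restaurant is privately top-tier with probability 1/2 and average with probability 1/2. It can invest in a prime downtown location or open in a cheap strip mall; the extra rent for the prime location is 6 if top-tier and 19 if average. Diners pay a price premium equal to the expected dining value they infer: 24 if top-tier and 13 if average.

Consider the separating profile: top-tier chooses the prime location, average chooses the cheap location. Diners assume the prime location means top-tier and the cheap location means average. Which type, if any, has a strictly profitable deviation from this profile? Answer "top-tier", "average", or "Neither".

Neither

The prime location pays 24; the cheap location pays 13.
top-tier: assigned the prime location, nets 24 − 6 = 18; deviating to the cheap location nets 13.
average: assigned the cheap location, nets 13; deviating to the prime location nets 24 − 19 = 5.
Both types strictly prefer their assigned action; no profitable deviation.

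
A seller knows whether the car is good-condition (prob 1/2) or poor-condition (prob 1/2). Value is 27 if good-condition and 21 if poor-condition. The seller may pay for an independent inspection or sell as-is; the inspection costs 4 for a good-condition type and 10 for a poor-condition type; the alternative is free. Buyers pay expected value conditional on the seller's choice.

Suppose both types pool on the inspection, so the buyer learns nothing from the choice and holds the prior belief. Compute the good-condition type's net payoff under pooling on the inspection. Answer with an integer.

20

Pooled price = 1/2·27 + 1/2·21 = 24.
good-condition pays cost 4 for the inspection, so net payoff = 24 − 4 = 20.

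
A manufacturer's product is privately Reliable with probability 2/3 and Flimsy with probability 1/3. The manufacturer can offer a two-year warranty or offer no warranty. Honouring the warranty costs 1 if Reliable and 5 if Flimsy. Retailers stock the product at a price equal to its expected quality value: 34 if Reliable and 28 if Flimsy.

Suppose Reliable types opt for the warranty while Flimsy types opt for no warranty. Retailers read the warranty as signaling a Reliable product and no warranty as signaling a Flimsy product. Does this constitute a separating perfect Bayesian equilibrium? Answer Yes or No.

No

Under these beliefs, the warranty earns price 34 and no warranty earns price 28.
Reliable: the warranty nets 34 − 1 = 33; no warranty nets 28. Reliable prefers the warranty.
Flimsy: the warranty nets 34 − 5 = 29; no warranty nets 28. Flimsy would deviate to the warranty.
Flimsy has a profitable deviation, so the profile is not an equilibrium.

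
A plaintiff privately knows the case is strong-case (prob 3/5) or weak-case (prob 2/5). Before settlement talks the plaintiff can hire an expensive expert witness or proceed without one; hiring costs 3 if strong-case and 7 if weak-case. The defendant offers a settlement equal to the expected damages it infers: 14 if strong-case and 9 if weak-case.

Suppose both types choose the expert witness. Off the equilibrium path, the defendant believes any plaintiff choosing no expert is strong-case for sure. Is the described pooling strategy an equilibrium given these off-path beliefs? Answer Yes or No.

On path, the defendant holds the prior and pays 3/5·14 + 2/5·9 = 12. Off path (no expert), believing strong-case, it pays 14.
strong-case: the expert witness nets 12 − 3 = 9; no expert nets 14. strong-case would deviate.
weak-case: the expert witness nets 12 − 7 = 5; no expert nets 14. weak-case would deviate.
A type deviates, so pooling fails.

No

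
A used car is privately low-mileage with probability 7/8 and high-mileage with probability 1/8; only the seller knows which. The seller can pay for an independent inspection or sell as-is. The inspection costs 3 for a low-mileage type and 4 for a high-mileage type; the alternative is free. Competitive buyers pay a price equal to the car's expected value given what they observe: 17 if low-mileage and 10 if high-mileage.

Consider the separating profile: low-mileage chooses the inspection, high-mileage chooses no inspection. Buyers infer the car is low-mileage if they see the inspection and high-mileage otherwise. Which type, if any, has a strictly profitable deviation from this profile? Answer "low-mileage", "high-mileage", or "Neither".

The inspection pays 17; no inspection pays 10.
low-mileage: assigned the inspection, nets 17 − 3 = 14; deviating to no inspection nets 10.
high-mileage: assigned no inspection, nets 10; deviating to the inspection nets 17 − 4 = 13.
The high-mileage type gains 3 by deviating.

high-mileage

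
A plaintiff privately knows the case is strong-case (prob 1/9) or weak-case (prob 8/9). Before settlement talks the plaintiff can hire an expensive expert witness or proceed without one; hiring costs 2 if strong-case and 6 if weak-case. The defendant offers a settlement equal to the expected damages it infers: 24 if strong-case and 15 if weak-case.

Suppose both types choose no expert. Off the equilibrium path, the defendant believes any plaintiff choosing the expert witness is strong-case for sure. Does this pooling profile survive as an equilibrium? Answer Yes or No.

No

On path, the defendant holds the prior and pays 1/9·24 + 8/9·15 = 16. Off path (the expert witness), believing strong-case, it pays 24.
strong-case: no expert nets 16; the expert witness nets 24 − 2 = 22. strong-case would deviate.
weak-case: no expert nets 16; the expert witness nets 24 − 6 = 18. weak-case would deviate.
A type deviates, so pooling fails.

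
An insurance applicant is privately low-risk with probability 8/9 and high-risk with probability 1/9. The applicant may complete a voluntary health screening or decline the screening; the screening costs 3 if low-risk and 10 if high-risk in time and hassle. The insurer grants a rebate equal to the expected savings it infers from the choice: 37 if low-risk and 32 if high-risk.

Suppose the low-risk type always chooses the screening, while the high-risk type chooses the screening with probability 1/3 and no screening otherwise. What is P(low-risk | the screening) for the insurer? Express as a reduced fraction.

P(the screening) = (8/9)·1 + (1/9)·(1/3) = 25/27.
By Bayes' rule, P(low-risk | the screening) = (8/9) / (25/27) = 24/25.

24/25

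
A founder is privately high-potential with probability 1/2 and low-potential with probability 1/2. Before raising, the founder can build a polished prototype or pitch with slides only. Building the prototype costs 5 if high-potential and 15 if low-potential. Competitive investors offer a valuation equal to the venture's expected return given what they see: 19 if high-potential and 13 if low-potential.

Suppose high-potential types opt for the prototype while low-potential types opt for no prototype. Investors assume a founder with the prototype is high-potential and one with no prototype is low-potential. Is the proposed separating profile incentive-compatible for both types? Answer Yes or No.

Under these beliefs, the prototype earns valuation 19 and no prototype earns valuation 13.
high-potential: the prototype nets 19 − 5 = 14; no prototype nets 13. high-potential prefers the prototype.
low-potential: the prototype nets 19 − 15 = 4; no prototype nets 13. low-potential prefers no prototype.
Neither type deviates, so the separating profile is an equilibrium.

Yes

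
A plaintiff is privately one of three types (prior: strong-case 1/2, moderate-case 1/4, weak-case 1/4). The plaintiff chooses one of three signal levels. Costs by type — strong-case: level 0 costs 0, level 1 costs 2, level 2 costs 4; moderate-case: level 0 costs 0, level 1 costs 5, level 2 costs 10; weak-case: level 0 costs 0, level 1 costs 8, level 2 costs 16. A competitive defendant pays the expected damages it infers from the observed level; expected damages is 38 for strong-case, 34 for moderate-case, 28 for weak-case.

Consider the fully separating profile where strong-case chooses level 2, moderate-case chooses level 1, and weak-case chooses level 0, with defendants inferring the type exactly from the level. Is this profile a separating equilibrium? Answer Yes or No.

Separating settlements: level 2 → 38, level 1 → 34, level 0 → 28.
strong-case (assigned level 2): level 0: 28 − 0 = 28; level 1: 34 − 2 = 32; level 2: 38 − 4 = 34. strong-case stays.
moderate-case (assigned level 1): level 0: 28 − 0 = 28; level 1: 34 − 5 = 29; level 2: 38 − 10 = 28. moderate-case stays.
weak-case (assigned level 0): level 0: 28 − 0 = 28; level 1: 34 − 8 = 26; level 2: 38 − 16 = 22. weak-case stays.
Every type prefers its assigned level; separation holds.

Yes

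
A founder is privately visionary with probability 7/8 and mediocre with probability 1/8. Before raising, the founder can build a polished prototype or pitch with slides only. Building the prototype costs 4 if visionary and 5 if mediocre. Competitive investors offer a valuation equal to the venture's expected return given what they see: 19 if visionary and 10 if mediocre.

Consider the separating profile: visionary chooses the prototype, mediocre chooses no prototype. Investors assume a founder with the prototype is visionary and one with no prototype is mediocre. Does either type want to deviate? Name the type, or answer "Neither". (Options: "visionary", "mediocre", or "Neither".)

mediocre

The prototype pays 19; no prototype pays 10.
visionary: assigned the prototype, nets 19 − 4 = 15; deviating to no prototype nets 10.
mediocre: assigned no prototype, nets 10; deviating to the prototype nets 19 − 5 = 14.
The mediocre type gains 4 by deviating.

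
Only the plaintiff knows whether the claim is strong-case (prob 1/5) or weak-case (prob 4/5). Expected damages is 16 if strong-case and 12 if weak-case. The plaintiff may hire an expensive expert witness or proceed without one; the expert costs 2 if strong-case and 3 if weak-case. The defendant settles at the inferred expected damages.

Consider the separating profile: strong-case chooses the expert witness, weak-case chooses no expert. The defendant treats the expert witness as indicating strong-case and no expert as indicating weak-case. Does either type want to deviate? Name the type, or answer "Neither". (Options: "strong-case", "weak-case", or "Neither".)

weak-case

The expert witness pays 16; no expert pays 12.
strong-case: assigned the expert witness, nets 16 − 2 = 14; deviating to no expert nets 12.
weak-case: assigned no expert, nets 12; deviating to the expert witness nets 16 − 3 = 13.
The weak-case type gains 1 by deviating.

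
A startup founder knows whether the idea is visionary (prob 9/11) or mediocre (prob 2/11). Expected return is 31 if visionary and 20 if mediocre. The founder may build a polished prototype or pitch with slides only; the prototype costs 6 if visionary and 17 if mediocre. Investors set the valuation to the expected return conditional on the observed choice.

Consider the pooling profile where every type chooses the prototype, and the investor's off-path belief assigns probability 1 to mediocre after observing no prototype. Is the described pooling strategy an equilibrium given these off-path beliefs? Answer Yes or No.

On path, the investor holds the prior and pays 9/11·31 + 2/11·20 = 29. Off path (no prototype), believing mediocre, it pays 20.
visionary: the prototype nets 29 − 6 = 23; no prototype nets 20. visionary stays.
mediocre: the prototype nets 29 − 17 = 12; no prototype nets 20. mediocre would deviate.
A type deviates, so pooling fails.

No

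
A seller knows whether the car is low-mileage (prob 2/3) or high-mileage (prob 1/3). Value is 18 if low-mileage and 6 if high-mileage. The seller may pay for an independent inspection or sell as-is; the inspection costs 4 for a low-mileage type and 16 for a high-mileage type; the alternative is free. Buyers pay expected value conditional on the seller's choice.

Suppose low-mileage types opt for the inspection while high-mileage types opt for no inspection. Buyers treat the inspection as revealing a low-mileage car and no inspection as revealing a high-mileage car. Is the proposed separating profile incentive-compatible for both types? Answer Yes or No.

Under these beliefs, the inspection earns price 18 and no inspection earns price 6.
low-mileage: the inspection nets 18 − 4 = 14; no inspection nets 6. low-mileage prefers the inspection.
high-mileage: the inspection nets 18 − 16 = 2; no inspection nets 6. high-mileage prefers no inspection.
Neither type deviates, so the separating profile is an equilibrium.

Yes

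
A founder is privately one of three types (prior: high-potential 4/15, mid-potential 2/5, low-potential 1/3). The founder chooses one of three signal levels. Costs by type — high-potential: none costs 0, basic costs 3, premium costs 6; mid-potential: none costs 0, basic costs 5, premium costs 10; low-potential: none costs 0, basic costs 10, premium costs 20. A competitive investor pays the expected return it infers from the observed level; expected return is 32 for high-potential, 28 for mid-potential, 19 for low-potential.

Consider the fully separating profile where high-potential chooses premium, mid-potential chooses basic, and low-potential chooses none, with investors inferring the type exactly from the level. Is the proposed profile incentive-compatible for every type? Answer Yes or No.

Yes

Separating valuations: premium → 32, basic → 28, none → 19.
high-potential (assigned premium): none: 19 − 0 = 19; basic: 28 − 3 = 25; premium: 32 − 6 = 26. high-potential stays.
mid-potential (assigned basic): none: 19 − 0 = 19; basic: 28 − 5 = 23; premium: 32 − 10 = 22. mid-potential stays.
low-potential (assigned none): none: 19 − 0 = 19; basic: 28 − 10 = 18; premium: 32 − 20 = 12. low-potential stays.
Every type prefers its assigned level; separation holds.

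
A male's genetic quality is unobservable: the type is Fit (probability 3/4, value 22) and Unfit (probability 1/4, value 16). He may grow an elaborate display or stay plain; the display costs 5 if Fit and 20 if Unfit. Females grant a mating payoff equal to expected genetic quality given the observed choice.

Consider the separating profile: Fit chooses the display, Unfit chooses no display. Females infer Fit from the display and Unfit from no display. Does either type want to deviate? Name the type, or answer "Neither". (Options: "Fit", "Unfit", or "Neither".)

Neither

The display pays 22; no display pays 16.
Fit: assigned the display, nets 22 − 5 = 17; deviating to no display nets 16.
Unfit: assigned no display, nets 16; deviating to the display nets 22 − 20 = 2.
Both types strictly prefer their assigned action; no profitable deviation.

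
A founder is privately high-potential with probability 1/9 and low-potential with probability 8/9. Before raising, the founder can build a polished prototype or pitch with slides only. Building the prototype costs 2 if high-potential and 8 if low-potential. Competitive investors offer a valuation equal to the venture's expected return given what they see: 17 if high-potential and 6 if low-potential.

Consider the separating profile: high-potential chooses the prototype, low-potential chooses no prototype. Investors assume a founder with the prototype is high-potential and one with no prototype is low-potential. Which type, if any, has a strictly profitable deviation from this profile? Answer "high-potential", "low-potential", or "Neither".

low-potential

The prototype pays 17; no prototype pays 6.
high-potential: assigned the prototype, nets 17 − 2 = 15; deviating to no prototype nets 6.
low-potential: assigned no prototype, nets 6; deviating to the prototype nets 17 − 8 = 9.
The low-potential type gains 3 by deviating.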